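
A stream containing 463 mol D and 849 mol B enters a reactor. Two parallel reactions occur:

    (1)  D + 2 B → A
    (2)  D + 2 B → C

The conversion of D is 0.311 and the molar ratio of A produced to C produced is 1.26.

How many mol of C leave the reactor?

63.7 mol

Conversion of D: D consumed = 0.311 × 463 = 144 mol = 1ξ₁ + 1ξ₂.
Selectivity: 1ξ₁ / (1ξ₂) = 1.26 → ξ₁ = 1.26 ξ₂.
Substitute: (1·1.26 + 1) ξ₂ = 144 → ξ₂ = 63.71 mol, ξ₁ = 80.28 mol.
Outlet amounts (n = n₀ + Σ ν·ξ):
  D: 463 − 1(80.28) − 1(63.71) = 319
  B: 849 − 2(80.28) − 2(63.71) = 561
  A: 0 + 1(80.28) = 80.28
  C: 0 + 1(63.71) = 63.71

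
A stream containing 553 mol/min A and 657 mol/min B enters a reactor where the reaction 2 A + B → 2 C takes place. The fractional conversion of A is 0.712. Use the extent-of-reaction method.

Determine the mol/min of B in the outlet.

A reacted = 0.712 × 553 = 393.7 mol/min; ν_A = −2, so ξ = 393.7/2 = 196.9 mol/min.
Outlet amounts (n = n₀ + ν ξ):
  A: 553 − 2(196.9) = 159.3
  B: 657 − 1(196.9) = 460.1
  C: 0 + 2(196.9) = 393.7

460 mol/min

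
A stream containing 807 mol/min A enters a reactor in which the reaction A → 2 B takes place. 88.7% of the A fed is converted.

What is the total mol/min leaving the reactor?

1520 mol/min

A reacted = 0.887 × 807 = 715.8 mol/min; ν_A = −1, so ξ = 715.8/1 = 715.8 mol/min.
Outlet amounts (n = n₀ + ν ξ):
  A: 807 − 1(715.8) = 91.19
  B: 0 + 2(715.8) = 1432
Total out = 91.19 + 1432 = 1523 mol/min.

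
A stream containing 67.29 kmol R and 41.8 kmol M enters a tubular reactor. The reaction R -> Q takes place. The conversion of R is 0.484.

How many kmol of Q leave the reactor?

32.6 kmol

R reacted = 0.484 × 67.29 = 32.57 kmol; ν_R = −1, so ξ = 32.57/1 = 32.57 kmol.
Outlet amounts (n = n₀ + ν ξ):
  R: 67.29 − 1(32.57) = 34.72
  Q: 0 + 1(32.57) = 32.57
  M: 41.8 (inert)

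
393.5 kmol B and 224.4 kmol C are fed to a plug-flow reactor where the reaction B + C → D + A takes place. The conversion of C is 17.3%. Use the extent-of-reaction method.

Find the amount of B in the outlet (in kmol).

355 kmol

C reacted = 0.173 × 224.4 = 38.82 kmol; ν_C = −1, so ξ = 38.82/1 = 38.82 kmol.
Outlet amounts (n = n₀ + ν ξ):
  B: 393.5 − 1(38.82) = 354.7
  C: 224.4 − 1(38.82) = 185.6
  D: 0 + 1(38.82) = 38.82
  A: 0 + 1(38.82) = 38.82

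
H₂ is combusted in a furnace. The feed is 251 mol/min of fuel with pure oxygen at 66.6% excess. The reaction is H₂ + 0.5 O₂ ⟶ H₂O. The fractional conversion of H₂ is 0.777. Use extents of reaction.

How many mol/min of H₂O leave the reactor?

Stoichiometric O₂ = 0.5 × 251 = 125.5 mol/min; O₂ fed = 125.5 × 1.666 = 209.1 mol/min.
Fuel reacted = 0.777 × 251 → ξ = 195 mol/min.
Outlet (n = n₀ + ν ξ):
  H₂: 251 − 1(195) = 55.97
  O₂: 209.1 − 0.5(195) = 111.6
  H₂O: 0 + 1(195) = 195

195 mol/min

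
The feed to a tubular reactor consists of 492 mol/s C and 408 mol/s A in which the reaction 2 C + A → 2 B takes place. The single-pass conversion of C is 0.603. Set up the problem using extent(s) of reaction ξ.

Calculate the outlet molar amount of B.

C reacted = 0.603 × 492 = 296.7 mol/s; ν_C = −2, so ξ = 296.7/2 = 148.3 mol/s.
Outlet amounts (n = n₀ + ν ξ):
  C: 492 − 2(148.3) = 195.3
  A: 408 − 1(148.3) = 259.7
  B: 0 + 2(148.3) = 296.7

297 mol/s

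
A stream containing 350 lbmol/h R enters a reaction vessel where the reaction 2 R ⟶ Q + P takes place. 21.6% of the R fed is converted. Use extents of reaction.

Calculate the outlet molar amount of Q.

R reacted = 0.216 × 350 = 75.6 lbmol/h; ν_R = −2, so ξ = 75.6/2 = 37.8 lbmol/h.
Outlet amounts (n = n₀ + ν ξ):
  R: 350 − 2(37.8) = 274.4
  Q: 0 + 1(37.8) = 37.8
  P: 0 + 1(37.8) = 37.8

37.8 lbmol/h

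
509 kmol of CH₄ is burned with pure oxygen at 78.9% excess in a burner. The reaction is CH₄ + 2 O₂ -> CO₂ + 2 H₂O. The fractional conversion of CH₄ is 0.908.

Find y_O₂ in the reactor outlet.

0.385

Stoichiometric O₂ = 2 × 509 = 1018 kmol; O₂ fed = 1018 × 1.789 = 1821 kmol.
Fuel reacted = 0.908 × 509 → ξ = 462.2 kmol.
Outlet (n = n₀ + ν ξ):
  CH₄: 509 − 1(462.2) = 46.83
  O₂: 1821 − 2(462.2) = 896.9
  CO₂: 0 + 1(462.2) = 462.2
  H₂O: 0 + 2(462.2) = 924.3
Total out = 2330 kmol; y_O₂ = 896.9 / 2330 = 0.3849.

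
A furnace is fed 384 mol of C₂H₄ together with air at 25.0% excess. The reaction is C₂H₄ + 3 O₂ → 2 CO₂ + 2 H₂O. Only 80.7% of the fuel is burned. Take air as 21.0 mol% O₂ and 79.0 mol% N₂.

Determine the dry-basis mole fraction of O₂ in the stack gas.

Stoichiometric O₂ = 3 × 384 = 1152 mol; O₂ fed = 1152 × 1.250 = 1440 mol.
N₂ fed = 1440 × 79/21 = 5417 mol.
Fuel reacted = 0.807 × 384 → ξ = 309.9 mol.
Outlet (n = n₀ + ν ξ):
  C₂H₄: 384 − 1(309.9) = 74.11
  O₂: 1440 − 3(309.9) = 510.3
  N₂: 5417 (inert)
  CO₂: 0 + 2(309.9) = 619.8
  H₂O: 0 + 2(309.9) = 619.8
Dry total = 6621 mol; y_O₂ (dry) = 510.3 / 6621 = 0.07707.

0.0771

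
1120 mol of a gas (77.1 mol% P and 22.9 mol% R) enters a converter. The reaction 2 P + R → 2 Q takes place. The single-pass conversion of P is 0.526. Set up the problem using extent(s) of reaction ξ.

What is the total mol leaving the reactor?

P reacted = 0.526 × 863.5 = 454.2 mol; ν_P = −2, so ξ = 454.2/2 = 227.1 mol.
Outlet amounts (n = n₀ + ν ξ):
  P: 863.5 − 2(227.1) = 409.3
  R: 256.5 − 1(227.1) = 29.37
  Q: 0 + 2(227.1) = 454.2
Total out = 409.3 + 29.37 + 454.2 = 892.9 mol.

893 mol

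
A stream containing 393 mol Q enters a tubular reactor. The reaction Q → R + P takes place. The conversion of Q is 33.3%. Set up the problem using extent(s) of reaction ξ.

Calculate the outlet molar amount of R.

131 mol

Q reacted = 0.333 × 393 = 130.9 mol; ν_Q = −1, so ξ = 130.9/1 = 130.9 mol.
Outlet amounts (n = n₀ + ν ξ):
  Q: 393 − 1(130.9) = 262.1
  R: 0 + 1(130.9) = 130.9
  P: 0 + 1(130.9) = 130.9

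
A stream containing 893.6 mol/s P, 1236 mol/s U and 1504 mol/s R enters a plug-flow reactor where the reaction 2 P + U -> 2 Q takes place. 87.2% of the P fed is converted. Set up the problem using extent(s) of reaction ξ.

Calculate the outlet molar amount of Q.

P reacted = 0.872 × 893.6 = 779.2 mol/s; ν_P = −2, so ξ = 779.2/2 = 389.6 mol/s.
Outlet amounts (n = n₀ + ν ξ):
  P: 893.6 − 2(389.6) = 114.4
  U: 1236 − 1(389.6) = 846.4
  Q: 0 + 2(389.6) = 779.2
  R: 1504 (inert)

779 mol/s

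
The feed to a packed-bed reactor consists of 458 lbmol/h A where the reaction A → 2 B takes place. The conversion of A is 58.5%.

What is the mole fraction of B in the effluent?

0.738

A reacted = 0.585 × 458 = 267.9 lbmol/h; ν_A = −1, so ξ = 267.9/1 = 267.9 lbmol/h.
Outlet amounts (n = n₀ + ν ξ):
  A: 458 − 1(267.9) = 190.1
  B: 0 + 2(267.9) = 535.9
Total out = 725.9 lbmol/h; y_B = 535.9 / 725.9 = 0.7382.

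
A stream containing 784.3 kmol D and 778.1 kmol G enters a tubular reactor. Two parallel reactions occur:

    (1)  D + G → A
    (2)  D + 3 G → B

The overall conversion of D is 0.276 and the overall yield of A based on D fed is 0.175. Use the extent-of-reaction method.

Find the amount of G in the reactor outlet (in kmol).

403 kmol

Yield of A: 1ξ₁ / 784.3 = 0.175 → ξ₁ = 137.3 kmol.
Conversion of D: 1ξ₁ + 1ξ₂ = 0.276 × 784.3 = 216.5 → ξ₂ = 79.21 kmol.
Outlet amounts (n = n₀ + Σ ν·ξ):
  D: 784.3 − 1(137.3) − 1(79.21) = 567.8
  G: 778.1 − 1(137.3) − 3(79.21) = 403.2
  A: 0 + 1(137.3) = 137.3
  B: 0 + 1(79.21) = 79.21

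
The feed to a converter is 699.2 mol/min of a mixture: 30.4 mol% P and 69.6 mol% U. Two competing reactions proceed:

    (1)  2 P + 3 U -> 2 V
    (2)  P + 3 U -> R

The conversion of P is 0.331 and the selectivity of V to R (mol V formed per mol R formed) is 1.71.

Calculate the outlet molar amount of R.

Conversion of P: P consumed = 0.331 × 212.6 = 70.36 mol/min = 2ξ₁ + 1ξ₂.
Selectivity: 2ξ₁ / (1ξ₂) = 1.71 → ξ₁ = 0.855 ξ₂.
Substitute: (2·0.855 + 1) ξ₂ = 70.36 → ξ₂ = 25.96 mol/min, ξ₁ = 22.2 mol/min.
Outlet amounts (n = n₀ + Σ ν·ξ):
  P: 212.6 − 2(22.2) − 1(25.96) = 142.2
  U: 486.6 − 3(22.2) − 3(25.96) = 342.2
  V: 0 + 2(22.2) = 44.39
  R: 0 + 1(25.96) = 25.96

26 mol/min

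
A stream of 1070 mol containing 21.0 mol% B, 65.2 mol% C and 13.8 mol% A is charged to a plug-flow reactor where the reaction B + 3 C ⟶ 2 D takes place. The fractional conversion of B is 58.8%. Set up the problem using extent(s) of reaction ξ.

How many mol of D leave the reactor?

B reacted = 0.588 × 224.7 = 132.1 mol; ν_B = −1, so ξ = 132.1/1 = 132.1 mol.
Outlet amounts (n = n₀ + ν ξ):
  B: 224.7 − 1(132.1) = 92.58
  C: 697.6 − 3(132.1) = 301.3
  D: 0 + 2(132.1) = 264.2
  A: 147.7 (inert)

264 mol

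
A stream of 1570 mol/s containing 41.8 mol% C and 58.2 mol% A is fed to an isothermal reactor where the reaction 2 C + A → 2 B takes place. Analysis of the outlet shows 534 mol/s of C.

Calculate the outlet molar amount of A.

853 mol/s

For C: n = n₀ − 2ξ → 534 = 656.3 − 2ξ, giving ξ = 61.13 mol/s.
Outlet amounts (n = n₀ + ν ξ):
  C: 656.3 − 2(61.13) = 534
  A: 913.7 − 1(61.13) = 852.6
  B: 0 + 2(61.13) = 122.3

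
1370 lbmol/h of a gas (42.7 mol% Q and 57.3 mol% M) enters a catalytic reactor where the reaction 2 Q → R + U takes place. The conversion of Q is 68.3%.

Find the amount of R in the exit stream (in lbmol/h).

Q reacted = 0.683 × 585 = 399.5 lbmol/h; ν_Q = −2, so ξ = 399.5/2 = 199.8 lbmol/h.
Outlet amounts (n = n₀ + ν ξ):
  Q: 585 − 2(199.8) = 185.4
  R: 0 + 1(199.8) = 199.8
  U: 0 + 1(199.8) = 199.8
  M: 785 (inert)

200 lbmol/h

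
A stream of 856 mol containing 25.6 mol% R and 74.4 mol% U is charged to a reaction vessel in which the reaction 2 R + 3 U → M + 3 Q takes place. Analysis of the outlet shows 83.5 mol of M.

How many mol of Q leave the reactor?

250 mol

For M: n = n₀ + 1ξ → 83.5 = 0 + 1ξ, giving ξ = 83.5 mol.
Outlet amounts (n = n₀ + ν ξ):
  R: 219.1 − 2(83.5) = 52.14
  U: 636.9 − 3(83.5) = 386.4
  M: 0 + 1(83.5) = 83.5
  Q: 0 + 3(83.5) = 250.5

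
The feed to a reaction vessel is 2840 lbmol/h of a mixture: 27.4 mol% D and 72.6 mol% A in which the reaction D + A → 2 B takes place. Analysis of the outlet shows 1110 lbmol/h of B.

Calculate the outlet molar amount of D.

223 lbmol/h

For B: n = n₀ + 2ξ → 1110 = 0 + 2ξ, giving ξ = 555 lbmol/h.
Outlet amounts (n = n₀ + ν ξ):
  D: 778.2 − 1(555) = 223.2
  A: 2062 − 1(555) = 1507
  B: 0 + 2(555) = 1110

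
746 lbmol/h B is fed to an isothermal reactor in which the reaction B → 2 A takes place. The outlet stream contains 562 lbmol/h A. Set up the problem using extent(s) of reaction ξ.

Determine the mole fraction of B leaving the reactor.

0.453

For A: n = n₀ + 2ξ → 562 = 0 + 2ξ, giving ξ = 281 lbmol/h.
Outlet amounts (n = n₀ + ν ξ):
  B: 746 − 1(281) = 465
  A: 0 + 2(281) = 562
Total out = 1027 lbmol/h; y_B = 465 / 1027 = 0.4528.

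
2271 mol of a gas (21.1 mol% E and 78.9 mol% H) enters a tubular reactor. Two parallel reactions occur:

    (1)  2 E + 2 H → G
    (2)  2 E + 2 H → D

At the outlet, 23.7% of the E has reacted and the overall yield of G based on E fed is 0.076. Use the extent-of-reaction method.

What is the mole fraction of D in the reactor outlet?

Yield of G: 1ξ₁ / 479.2 = 0.076 → ξ₁ = 36.42 mol.
Conversion of E: 2ξ₁ + 2ξ₂ = 0.237 × 479.2 = 113.6 → ξ₂ = 20.37 mol.
Outlet amounts (n = n₀ + Σ ν·ξ):
  E: 479.2 − 2(36.42) − 2(20.37) = 365.6
  H: 1792 − 2(36.42) − 2(20.37) = 1678
  G: 0 + 1(36.42) = 36.42
  D: 0 + 1(20.37) = 20.37
Total out = 2101 mol; y_D = 20.37 / 2101 = 0.009695.

0.00969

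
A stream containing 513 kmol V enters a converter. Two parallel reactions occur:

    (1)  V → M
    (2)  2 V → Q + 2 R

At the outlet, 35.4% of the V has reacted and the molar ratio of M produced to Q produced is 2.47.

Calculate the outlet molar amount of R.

81.3 kmol

Conversion of V: V consumed = 0.354 × 513 = 181.6 kmol = 1ξ₁ + 2ξ₂.
Selectivity: 1ξ₁ / (1ξ₂) = 2.47 → ξ₁ = 2.47 ξ₂.
Substitute: (1·2.47 + 2) ξ₂ = 181.6 → ξ₂ = 40.63 kmol, ξ₁ = 100.3 kmol.
Outlet amounts (n = n₀ + Σ ν·ξ):
  V: 513 − 1(100.3) − 2(40.63) = 331.4
  M: 0 + 1(100.3) = 100.3
  Q: 0 + 1(40.63) = 40.63
  R: 0 + 2(40.63) = 81.25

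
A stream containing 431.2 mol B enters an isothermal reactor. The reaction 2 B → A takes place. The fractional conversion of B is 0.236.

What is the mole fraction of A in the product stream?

0.134

B reacted = 0.236 × 431.2 = 101.8 mol; ν_B = −2, so ξ = 101.8/2 = 50.88 mol.
Outlet amounts (n = n₀ + ν ξ):
  B: 431.2 − 2(50.88) = 329.4
  A: 0 + 1(50.88) = 50.88
Total out = 380.3 mol; y_A = 50.88 / 380.3 = 0.1338.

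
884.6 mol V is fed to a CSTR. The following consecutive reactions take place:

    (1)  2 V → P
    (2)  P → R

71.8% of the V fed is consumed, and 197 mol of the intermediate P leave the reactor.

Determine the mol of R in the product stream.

121 mol

Conversion of V: V consumed = 2ξ₁ = 0.718 × 884.6 → ξ₁ = 317.6 mol.
P balance: n_P = 0 + 1ξ₁ − 1ξ₂ = 197 → ξ₂ = (1·317.6 − 197)/1 = 120.6 mol.
Outlet amounts (n = n₀ + Σ ν·ξ):
  V: 884.6 − 2(317.6) = 249.5
  P: 0 + 1(317.6) − 1(120.6) = 197
  R: 0 + 1(120.6) = 120.6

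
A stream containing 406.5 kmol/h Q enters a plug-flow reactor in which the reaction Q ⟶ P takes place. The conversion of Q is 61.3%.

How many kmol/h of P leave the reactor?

249 kmol/h

Q reacted = 0.613 × 406.5 = 249.2 kmol/h; ν_Q = −1, so ξ = 249.2/1 = 249.2 kmol/h.
Outlet amounts (n = n₀ + ν ξ):
  Q: 406.5 − 1(249.2) = 157.3
  P: 0 + 1(249.2) = 249.2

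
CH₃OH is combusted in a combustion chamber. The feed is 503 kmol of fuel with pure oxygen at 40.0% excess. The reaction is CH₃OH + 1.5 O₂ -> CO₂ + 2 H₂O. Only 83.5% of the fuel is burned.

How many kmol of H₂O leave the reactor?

Stoichiometric O₂ = 1.5 × 503 = 754.5 kmol; O₂ fed = 754.5 × 1.400 = 1056 kmol.
Fuel reacted = 0.835 × 503 → ξ = 420 kmol.
Outlet (n = n₀ + ν ξ):
  CH₃OH: 503 − 1(420) = 83
  O₂: 1056 − 1.5(420) = 426.3
  CO₂: 0 + 1(420) = 420
  H₂O: 0 + 2(420) = 840

840 kmol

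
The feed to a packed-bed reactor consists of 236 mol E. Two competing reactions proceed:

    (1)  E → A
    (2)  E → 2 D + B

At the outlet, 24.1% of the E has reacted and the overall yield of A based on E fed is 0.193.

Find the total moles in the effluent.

Yield of A: 1ξ₁ / 236 = 0.193 → ξ₁ = 45.55 mol.
Conversion of E: 1ξ₁ + 1ξ₂ = 0.241 × 236 = 56.88 → ξ₂ = 11.33 mol.
Outlet amounts (n = n₀ + Σ ν·ξ):
  E: 236 − 1(45.55) − 1(11.33) = 179.1
  A: 0 + 1(45.55) = 45.55
  D: 0 + 2(11.33) = 22.66
  B: 0 + 1(11.33) = 11.33
Total out = 179.1 + 45.55 + 22.66 + 11.33 = 258.7 mol.

259 mol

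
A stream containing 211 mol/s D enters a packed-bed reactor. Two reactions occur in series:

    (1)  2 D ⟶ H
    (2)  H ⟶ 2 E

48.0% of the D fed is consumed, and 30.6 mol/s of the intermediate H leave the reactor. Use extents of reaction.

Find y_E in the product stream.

Conversion of D: D consumed = 2ξ₁ = 0.48 × 211 → ξ₁ = 50.64 mol/s.
H balance: n_H = 0 + 1ξ₁ − 1ξ₂ = 30.6 → ξ₂ = (1·50.64 − 30.6)/1 = 20.04 mol/s.
Outlet amounts (n = n₀ + Σ ν·ξ):
  D: 211 − 2(50.64) = 109.7
  H: 0 + 1(50.64) − 1(20.04) = 30.6
  E: 0 + 2(20.04) = 40.08
Total out = 180.4 mol/s; y_E = 40.08 / 180.4 = 0.2222.

0.222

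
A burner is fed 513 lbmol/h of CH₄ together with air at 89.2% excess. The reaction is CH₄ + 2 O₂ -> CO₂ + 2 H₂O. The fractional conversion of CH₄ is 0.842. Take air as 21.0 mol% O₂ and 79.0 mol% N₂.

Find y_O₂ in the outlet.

0.11

Stoichiometric O₂ = 2 × 513 = 1026 lbmol/h; O₂ fed = 1026 × 1.892 = 1941 lbmol/h.
N₂ fed = 1941 × 79/21 = 7303 lbmol/h.
Fuel reacted = 0.842 × 513 → ξ = 431.9 lbmol/h.
Outlet (n = n₀ + ν ξ):
  CH₄: 513 − 1(431.9) = 81.05
  O₂: 1941 − 2(431.9) = 1077
  N₂: 7303 (inert)
  CO₂: 0 + 1(431.9) = 431.9
  H₂O: 0 + 2(431.9) = 863.9
Total out = 9757 lbmol/h; y_O₂ = 1077 / 9757 = 0.1104.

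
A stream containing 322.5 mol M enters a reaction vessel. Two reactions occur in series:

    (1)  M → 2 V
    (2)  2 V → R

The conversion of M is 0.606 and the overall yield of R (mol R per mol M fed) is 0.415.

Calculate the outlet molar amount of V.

123 mol

Conversion of M: M consumed = 1ξ₁ = 0.606 × 322.5 → ξ₁ = 195.4 mol.
Yield of R: 1ξ₂ / 322.5 = 0.415 → ξ₂ = 133.8 mol.
Outlet amounts (n = n₀ + Σ ν·ξ):
  M: 322.5 − 1(195.4) = 127.1
  V: 0 + 2(195.4) − 2(133.8) = 123.2
  R: 0 + 1(133.8) = 133.8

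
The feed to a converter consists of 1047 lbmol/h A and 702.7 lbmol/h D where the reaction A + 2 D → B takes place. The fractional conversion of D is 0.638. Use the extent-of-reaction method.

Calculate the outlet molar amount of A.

823 lbmol/h

D reacted = 0.638 × 702.7 = 448.3 lbmol/h; ν_D = −2, so ξ = 448.3/2 = 224.2 lbmol/h.
Outlet amounts (n = n₀ + ν ξ):
  A: 1047 − 1(224.2) = 822.8
  D: 702.7 − 2(224.2) = 254.4
  B: 0 + 1(224.2) = 224.2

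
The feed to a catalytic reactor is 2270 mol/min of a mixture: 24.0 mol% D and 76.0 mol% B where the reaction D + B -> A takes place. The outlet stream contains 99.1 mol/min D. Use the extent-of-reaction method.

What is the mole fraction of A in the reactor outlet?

For D: n = n₀ − 1ξ → 99.1 = 544.8 − 1ξ, giving ξ = 445.7 mol/min.
Outlet amounts (n = n₀ + ν ξ):
  D: 544.8 − 1(445.7) = 99.1
  B: 1725 − 1(445.7) = 1280
  A: 0 + 1(445.7) = 445.7
Total out = 1824 mol/min; y_A = 445.7 / 1824 = 0.2443.

0.244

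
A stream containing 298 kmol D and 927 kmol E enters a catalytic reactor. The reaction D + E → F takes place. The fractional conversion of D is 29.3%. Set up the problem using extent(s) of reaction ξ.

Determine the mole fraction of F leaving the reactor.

D reacted = 0.293 × 298 = 87.31 kmol; ν_D = −1, so ξ = 87.31/1 = 87.31 kmol.
Outlet amounts (n = n₀ + ν ξ):
  D: 298 − 1(87.31) = 210.7
  E: 927 − 1(87.31) = 839.7
  F: 0 + 1(87.31) = 87.31
Total out = 1138 kmol; y_F = 87.31 / 1138 = 0.07675.

0.0767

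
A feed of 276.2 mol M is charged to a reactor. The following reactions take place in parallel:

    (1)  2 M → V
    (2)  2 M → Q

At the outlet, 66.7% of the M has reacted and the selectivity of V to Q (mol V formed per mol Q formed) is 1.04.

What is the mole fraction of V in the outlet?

Conversion of M: M consumed = 0.667 × 276.2 = 184.2 mol = 2ξ₁ + 2ξ₂.
Selectivity: 1ξ₁ / (1ξ₂) = 1.04 → ξ₁ = 1.04 ξ₂.
Substitute: (2·1.04 + 2) ξ₂ = 184.2 → ξ₂ = 45.15 mol, ξ₁ = 46.96 mol.
Outlet amounts (n = n₀ + Σ ν·ξ):
  M: 276.2 − 2(46.96) − 2(45.15) = 91.97
  V: 0 + 1(46.96) = 46.96
  Q: 0 + 1(45.15) = 45.15
Total out = 184.1 mol; y_V = 46.96 / 184.1 = 0.2551.

0.255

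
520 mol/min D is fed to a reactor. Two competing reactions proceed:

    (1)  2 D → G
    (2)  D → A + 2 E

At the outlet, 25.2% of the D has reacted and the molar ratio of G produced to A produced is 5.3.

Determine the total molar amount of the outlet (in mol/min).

483 mol/min

Conversion of D: D consumed = 0.252 × 520 = 131 mol/min = 2ξ₁ + 1ξ₂.
Selectivity: 1ξ₁ / (1ξ₂) = 5.3 → ξ₁ = 5.3 ξ₂.
Substitute: (2·5.3 + 1) ξ₂ = 131 → ξ₂ = 11.3 mol/min, ξ₁ = 59.87 mol/min.
Outlet amounts (n = n₀ + Σ ν·ξ):
  D: 520 − 2(59.87) − 1(11.3) = 389
  G: 0 + 1(59.87) = 59.87
  A: 0 + 1(11.3) = 11.3
  E: 0 + 2(11.3) = 22.59
Total out = 389 + 59.87 + 11.3 + 22.59 = 482.7 mol/min.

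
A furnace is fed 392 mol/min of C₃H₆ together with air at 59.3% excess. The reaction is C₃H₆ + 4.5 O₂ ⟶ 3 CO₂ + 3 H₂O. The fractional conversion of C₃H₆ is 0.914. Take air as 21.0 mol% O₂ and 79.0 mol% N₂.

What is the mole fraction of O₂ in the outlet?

Stoichiometric O₂ = 4.5 × 392 = 1764 mol/min; O₂ fed = 1764 × 1.593 = 2810 mol/min.
N₂ fed = 2810 × 79/21 = 10570 mol/min.
Fuel reacted = 0.914 × 392 → ξ = 358.3 mol/min.
Outlet (n = n₀ + ν ξ):
  C₃H₆: 392 − 1(358.3) = 33.71
  O₂: 2810 − 4.5(358.3) = 1198
  N₂: 10570 (inert)
  CO₂: 0 + 3(358.3) = 1075
  H₂O: 0 + 3(358.3) = 1075
Total out = 13950 mol/min; y_O₂ = 1198 / 13950 = 0.08585.

0.0858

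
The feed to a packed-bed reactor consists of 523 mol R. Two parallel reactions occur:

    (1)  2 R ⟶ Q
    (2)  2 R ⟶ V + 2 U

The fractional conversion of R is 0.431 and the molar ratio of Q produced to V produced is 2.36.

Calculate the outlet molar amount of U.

Conversion of R: R consumed = 0.431 × 523 = 225.4 mol = 2ξ₁ + 2ξ₂.
Selectivity: 1ξ₁ / (1ξ₂) = 2.36 → ξ₁ = 2.36 ξ₂.
Substitute: (2·2.36 + 2) ξ₂ = 225.4 → ξ₂ = 33.54 mol, ξ₁ = 79.16 mol.
Outlet amounts (n = n₀ + Σ ν·ξ):
  R: 523 − 2(79.16) − 2(33.54) = 297.6
  Q: 0 + 1(79.16) = 79.16
  V: 0 + 1(33.54) = 33.54
  U: 0 + 2(33.54) = 67.09

67.1 mol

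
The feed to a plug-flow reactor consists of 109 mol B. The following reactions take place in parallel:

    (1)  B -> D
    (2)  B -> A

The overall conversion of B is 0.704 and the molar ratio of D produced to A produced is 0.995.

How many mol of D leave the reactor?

Conversion of B: B consumed = 0.704 × 109 = 76.74 mol = 1ξ₁ + 1ξ₂.
Selectivity: 1ξ₁ / (1ξ₂) = 0.995 → ξ₁ = 0.995 ξ₂.
Substitute: (1·0.995 + 1) ξ₂ = 76.74 → ξ₂ = 38.46 mol, ξ₁ = 38.27 mol.
Outlet amounts (n = n₀ + Σ ν·ξ):
  B: 109 − 1(38.27) − 1(38.46) = 32.26
  D: 0 + 1(38.27) = 38.27
  A: 0 + 1(38.46) = 38.46

38.3 mol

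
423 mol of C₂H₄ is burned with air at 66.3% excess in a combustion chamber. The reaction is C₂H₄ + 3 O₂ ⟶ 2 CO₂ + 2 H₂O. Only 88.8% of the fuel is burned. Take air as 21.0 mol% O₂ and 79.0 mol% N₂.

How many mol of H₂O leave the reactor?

Stoichiometric O₂ = 3 × 423 = 1269 mol; O₂ fed = 1269 × 1.663 = 2110 mol.
N₂ fed = 2110 × 79/21 = 7939 mol.
Fuel reacted = 0.888 × 423 → ξ = 375.6 mol.
Outlet (n = n₀ + ν ξ):
  C₂H₄: 423 − 1(375.6) = 47.38
  O₂: 2110 − 3(375.6) = 983.5
  N₂: 7939 (inert)
  CO₂: 0 + 2(375.6) = 751.2
  H₂O: 0 + 2(375.6) = 751.2

751 mol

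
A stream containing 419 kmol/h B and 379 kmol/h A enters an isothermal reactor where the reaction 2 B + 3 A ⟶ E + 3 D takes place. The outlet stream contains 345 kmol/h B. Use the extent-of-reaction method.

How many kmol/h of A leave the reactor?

268 kmol/h

For B: n = n₀ − 2ξ → 345 = 419 − 2ξ, giving ξ = 37 kmol/h.
Outlet amounts (n = n₀ + ν ξ):
  B: 419 − 2(37) = 345
  A: 379 − 3(37) = 268
  E: 0 + 1(37) = 37
  D: 0 + 3(37) = 111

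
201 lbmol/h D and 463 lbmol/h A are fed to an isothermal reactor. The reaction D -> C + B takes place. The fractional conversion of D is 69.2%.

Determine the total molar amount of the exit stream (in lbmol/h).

D reacted = 0.692 × 201 = 139.1 lbmol/h; ν_D = −1, so ξ = 139.1/1 = 139.1 lbmol/h.
Outlet amounts (n = n₀ + ν ξ):
  D: 201 − 1(139.1) = 61.91
  C: 0 + 1(139.1) = 139.1
  B: 0 + 1(139.1) = 139.1
  A: 463 (inert)
Total out = 61.91 + 139.1 + 139.1 + 463 = 803.1 lbmol/h.

803 lbmol/h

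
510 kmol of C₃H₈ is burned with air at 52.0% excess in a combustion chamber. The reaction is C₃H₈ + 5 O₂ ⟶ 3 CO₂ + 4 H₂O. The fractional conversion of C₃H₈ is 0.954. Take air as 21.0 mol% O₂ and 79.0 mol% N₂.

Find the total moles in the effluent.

19500 kmol

Stoichiometric O₂ = 5 × 510 = 2550 kmol; O₂ fed = 2550 × 1.520 = 3876 kmol.
N₂ fed = 3876 × 79/21 = 14580 kmol.
Fuel reacted = 0.954 × 510 → ξ = 486.5 kmol.
Outlet (n = n₀ + ν ξ):
  C₃H₈: 510 − 1(486.5) = 23.46
  O₂: 3876 − 5(486.5) = 1443
  N₂: 14580 (inert)
  CO₂: 0 + 3(486.5) = 1460
  H₂O: 0 + 4(486.5) = 1946
Total out = 23.46 + 1443 + 14580 + 1460 + 1946 = 19450 kmol.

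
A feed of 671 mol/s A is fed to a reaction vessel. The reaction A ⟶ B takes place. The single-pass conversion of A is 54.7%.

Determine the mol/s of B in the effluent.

A reacted = 0.547 × 671 = 367 mol/s; ν_A = −1, so ξ = 367/1 = 367 mol/s.
Outlet amounts (n = n₀ + ν ξ):
  A: 671 − 1(367) = 304
  B: 0 + 1(367) = 367

367 mol/s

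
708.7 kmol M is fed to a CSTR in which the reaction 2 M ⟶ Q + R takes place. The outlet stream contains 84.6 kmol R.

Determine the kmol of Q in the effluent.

84.6 kmol

For R: n = n₀ + 1ξ → 84.6 = 0 + 1ξ, giving ξ = 84.6 kmol.
Outlet amounts (n = n₀ + ν ξ):
  M: 708.7 − 2(84.6) = 539.5
  Q: 0 + 1(84.6) = 84.6
  R: 0 + 1(84.6) = 84.6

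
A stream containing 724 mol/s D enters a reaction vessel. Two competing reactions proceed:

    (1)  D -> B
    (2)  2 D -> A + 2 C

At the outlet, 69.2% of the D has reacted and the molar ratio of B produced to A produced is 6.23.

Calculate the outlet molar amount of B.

379 mol/s

Conversion of D: D consumed = 0.692 × 724 = 501 mol/s = 1ξ₁ + 2ξ₂.
Selectivity: 1ξ₁ / (1ξ₂) = 6.23 → ξ₁ = 6.23 ξ₂.
Substitute: (1·6.23 + 2) ξ₂ = 501 → ξ₂ = 60.88 mol/s, ξ₁ = 379.3 mol/s.
Outlet amounts (n = n₀ + Σ ν·ξ):
  D: 724 − 1(379.3) − 2(60.88) = 223
  B: 0 + 1(379.3) = 379.3
  A: 0 + 1(60.88) = 60.88
  C: 0 + 2(60.88) = 121.8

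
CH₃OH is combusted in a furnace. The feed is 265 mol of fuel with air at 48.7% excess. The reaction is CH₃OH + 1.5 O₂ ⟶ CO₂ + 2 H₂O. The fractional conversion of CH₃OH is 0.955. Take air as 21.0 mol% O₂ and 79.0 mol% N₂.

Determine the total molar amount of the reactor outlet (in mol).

3210 mol

Stoichiometric O₂ = 1.5 × 265 = 397.5 mol; O₂ fed = 397.5 × 1.487 = 591.1 mol.
N₂ fed = 591.1 × 79/21 = 2224 mol.
Fuel reacted = 0.955 × 265 → ξ = 253.1 mol.
Outlet (n = n₀ + ν ξ):
  CH₃OH: 265 − 1(253.1) = 11.93
  O₂: 591.1 − 1.5(253.1) = 211.5
  N₂: 2224 (inert)
  CO₂: 0 + 1(253.1) = 253.1
  H₂O: 0 + 2(253.1) = 506.1
Total out = 11.93 + 211.5 + 2224 + 253.1 + 506.1 = 3206 mol.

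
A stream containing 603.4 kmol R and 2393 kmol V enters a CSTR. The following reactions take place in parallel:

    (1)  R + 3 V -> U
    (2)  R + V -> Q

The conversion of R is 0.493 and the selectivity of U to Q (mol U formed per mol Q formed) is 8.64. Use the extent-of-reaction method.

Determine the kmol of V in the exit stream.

Conversion of R: R consumed = 0.493 × 603.4 = 297.5 kmol = 1ξ₁ + 1ξ₂.
Selectivity: 1ξ₁ / (1ξ₂) = 8.64 → ξ₁ = 8.64 ξ₂.
Substitute: (1·8.64 + 1) ξ₂ = 297.5 → ξ₂ = 30.86 kmol, ξ₁ = 266.6 kmol.
Outlet amounts (n = n₀ + Σ ν·ξ):
  R: 603.4 − 1(266.6) − 1(30.86) = 305.9
  V: 2393 − 3(266.6) − 1(30.86) = 1562
  U: 0 + 1(266.6) = 266.6
  Q: 0 + 1(30.86) = 30.86

1560 kmol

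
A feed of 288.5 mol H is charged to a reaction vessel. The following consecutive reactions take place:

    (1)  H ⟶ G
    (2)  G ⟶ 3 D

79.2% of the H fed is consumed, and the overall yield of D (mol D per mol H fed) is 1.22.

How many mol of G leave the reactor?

Conversion of H: H consumed = 1ξ₁ = 0.792 × 288.5 → ξ₁ = 228.5 mol.
Yield of D: 3ξ₂ / 288.5 = 1.22 → ξ₂ = 117.3 mol.
Outlet amounts (n = n₀ + Σ ν·ξ):
  H: 288.5 − 1(228.5) = 60.01
  G: 0 + 1(228.5) − 1(117.3) = 111.2
  D: 0 + 3(117.3) = 352

111 mol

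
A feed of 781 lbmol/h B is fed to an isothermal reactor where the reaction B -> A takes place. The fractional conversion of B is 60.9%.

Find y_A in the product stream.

B reacted = 0.609 × 781 = 475.6 lbmol/h; ν_B = −1, so ξ = 475.6/1 = 475.6 lbmol/h.
Outlet amounts (n = n₀ + ν ξ):
  B: 781 − 1(475.6) = 305.4
  A: 0 + 1(475.6) = 475.6
Total out = 781 lbmol/h; y_A = 475.6 / 781 = 0.609.

0.609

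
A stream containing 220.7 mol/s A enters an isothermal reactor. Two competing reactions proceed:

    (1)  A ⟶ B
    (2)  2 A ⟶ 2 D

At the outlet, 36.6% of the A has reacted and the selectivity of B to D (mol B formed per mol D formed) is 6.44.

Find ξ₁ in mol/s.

ξ₁ = 69.9 mol/s

Conversion of A: A consumed = 0.366 × 220.7 = 80.78 mol/s = 1ξ₁ + 2ξ₂.
Selectivity: 1ξ₁ / (2ξ₂) = 6.44 → ξ₁ = 12.88 ξ₂.
Substitute: (1·12.88 + 2) ξ₂ = 80.78 → ξ₂ = 5.429 mol/s, ξ₁ = 69.92 mol/s.
Outlet amounts (n = n₀ + Σ ν·ξ):
  A: 220.7 − 1(69.92) − 2(5.429) = 139.9
  B: 0 + 1(69.92) = 69.92
  D: 0 + 2(5.429) = 10.86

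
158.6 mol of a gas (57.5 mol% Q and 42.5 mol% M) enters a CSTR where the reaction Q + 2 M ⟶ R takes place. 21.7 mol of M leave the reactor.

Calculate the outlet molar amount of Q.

For M: n = n₀ − 2ξ → 21.7 = 67.41 − 2ξ, giving ξ = 22.85 mol.
Outlet amounts (n = n₀ + ν ξ):
  Q: 91.19 − 1(22.85) = 68.34
  M: 67.41 − 2(22.85) = 21.7
  R: 0 + 1(22.85) = 22.85

68.3 mol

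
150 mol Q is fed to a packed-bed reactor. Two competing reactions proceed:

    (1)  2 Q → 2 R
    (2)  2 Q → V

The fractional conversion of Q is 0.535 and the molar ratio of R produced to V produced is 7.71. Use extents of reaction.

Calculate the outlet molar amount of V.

8.26 mol

Conversion of Q: Q consumed = 0.535 × 150 = 80.25 mol = 2ξ₁ + 2ξ₂.
Selectivity: 2ξ₁ / (1ξ₂) = 7.71 → ξ₁ = 3.855 ξ₂.
Substitute: (2·3.855 + 2) ξ₂ = 80.25 → ξ₂ = 8.265 mol, ξ₁ = 31.86 mol.
Outlet amounts (n = n₀ + Σ ν·ξ):
  Q: 150 − 2(31.86) − 2(8.265) = 69.75
  R: 0 + 2(31.86) = 63.72
  V: 0 + 1(8.265) = 8.265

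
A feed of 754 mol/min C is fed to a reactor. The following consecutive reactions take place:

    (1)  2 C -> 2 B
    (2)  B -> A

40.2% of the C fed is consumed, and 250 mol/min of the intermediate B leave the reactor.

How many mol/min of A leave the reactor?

53.1 mol/min

Conversion of C: C consumed = 2ξ₁ = 0.402 × 754 → ξ₁ = 151.6 mol/min.
B balance: n_B = 0 + 2ξ₁ − 1ξ₂ = 250 → ξ₂ = (2·151.6 − 250)/1 = 53.11 mol/min.
Outlet amounts (n = n₀ + Σ ν·ξ):
  C: 754 − 2(151.6) = 450.9
  B: 0 + 2(151.6) − 1(53.11) = 250
  A: 0 + 1(53.11) = 53.11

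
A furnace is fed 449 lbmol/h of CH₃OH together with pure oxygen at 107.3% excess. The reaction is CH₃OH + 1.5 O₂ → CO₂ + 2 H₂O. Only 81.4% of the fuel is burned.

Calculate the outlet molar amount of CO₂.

365 lbmol/h

Stoichiometric O₂ = 1.5 × 449 = 673.5 lbmol/h; O₂ fed = 673.5 × 2.073 = 1396 lbmol/h.
Fuel reacted = 0.814 × 449 → ξ = 365.5 lbmol/h.
Outlet (n = n₀ + ν ξ):
  CH₃OH: 449 − 1(365.5) = 83.51
  O₂: 1396 − 1.5(365.5) = 847.9
  CO₂: 0 + 1(365.5) = 365.5
  H₂O: 0 + 2(365.5) = 731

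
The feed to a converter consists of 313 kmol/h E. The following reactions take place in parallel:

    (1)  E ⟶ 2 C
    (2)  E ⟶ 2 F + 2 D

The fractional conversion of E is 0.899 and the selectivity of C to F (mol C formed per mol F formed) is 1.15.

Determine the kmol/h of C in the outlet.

301 kmol/h

Conversion of E: E consumed = 0.899 × 313 = 281.4 kmol/h = 1ξ₁ + 1ξ₂.
Selectivity: 2ξ₁ / (2ξ₂) = 1.15 → ξ₁ = 1.15 ξ₂.
Substitute: (1·1.15 + 1) ξ₂ = 281.4 → ξ₂ = 130.9 kmol/h, ξ₁ = 150.5 kmol/h.
Outlet amounts (n = n₀ + Σ ν·ξ):
  E: 313 − 1(150.5) − 1(130.9) = 31.61
  C: 0 + 2(150.5) = 301
  F: 0 + 2(130.9) = 261.8
  D: 0 + 2(130.9) = 261.8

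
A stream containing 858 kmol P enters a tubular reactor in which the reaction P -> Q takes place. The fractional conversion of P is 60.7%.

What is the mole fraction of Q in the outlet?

P reacted = 0.607 × 858 = 520.8 kmol; ν_P = −1, so ξ = 520.8/1 = 520.8 kmol.
Outlet amounts (n = n₀ + ν ξ):
  P: 858 − 1(520.8) = 337.2
  Q: 0 + 1(520.8) = 520.8
Total out = 858 kmol; y_Q = 520.8 / 858 = 0.607.

0.607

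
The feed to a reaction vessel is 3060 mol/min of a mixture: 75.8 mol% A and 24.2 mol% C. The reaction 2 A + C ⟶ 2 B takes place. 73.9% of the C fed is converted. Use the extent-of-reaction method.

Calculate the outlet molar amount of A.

1220 mol/min

C reacted = 0.739 × 740.5 = 547.2 mol/min; ν_C = −1, so ξ = 547.2/1 = 547.2 mol/min.
Outlet amounts (n = n₀ + ν ξ):
  A: 2319 − 2(547.2) = 1225
  C: 740.5 − 1(547.2) = 193.3
  B: 0 + 2(547.2) = 1094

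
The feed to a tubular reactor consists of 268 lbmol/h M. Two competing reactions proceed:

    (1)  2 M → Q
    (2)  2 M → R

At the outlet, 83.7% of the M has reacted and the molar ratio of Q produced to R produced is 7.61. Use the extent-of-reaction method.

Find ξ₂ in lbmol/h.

Conversion of M: M consumed = 0.837 × 268 = 224.3 lbmol/h = 2ξ₁ + 2ξ₂.
Selectivity: 1ξ₁ / (1ξ₂) = 7.61 → ξ₁ = 7.61 ξ₂.
Substitute: (2·7.61 + 2) ξ₂ = 224.3 → ξ₂ = 13.03 lbmol/h, ξ₁ = 99.13 lbmol/h.
Outlet amounts (n = n₀ + Σ ν·ξ):
  M: 268 − 2(99.13) − 2(13.03) = 43.68
  Q: 0 + 1(99.13) = 99.13
  R: 0 + 1(13.03) = 13.03

ξ₂ = 13 lbmol/h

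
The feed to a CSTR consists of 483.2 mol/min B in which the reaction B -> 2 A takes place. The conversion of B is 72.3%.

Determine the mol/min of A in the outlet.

699 mol/min

B reacted = 0.723 × 483.2 = 349.4 mol/min; ν_B = −1, so ξ = 349.4/1 = 349.4 mol/min.
Outlet amounts (n = n₀ + ν ξ):
  B: 483.2 − 1(349.4) = 133.8
  A: 0 + 2(349.4) = 698.7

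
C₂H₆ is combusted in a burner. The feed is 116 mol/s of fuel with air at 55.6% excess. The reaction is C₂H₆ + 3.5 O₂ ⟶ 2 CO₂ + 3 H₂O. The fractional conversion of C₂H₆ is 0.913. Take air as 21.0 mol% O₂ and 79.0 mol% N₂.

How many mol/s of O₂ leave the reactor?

Stoichiometric O₂ = 3.5 × 116 = 406 mol/s; O₂ fed = 406 × 1.556 = 631.7 mol/s.
N₂ fed = 631.7 × 79/21 = 2377 mol/s.
Fuel reacted = 0.913 × 116 → ξ = 105.9 mol/s.
Outlet (n = n₀ + ν ξ):
  C₂H₆: 116 − 1(105.9) = 10.09
  O₂: 631.7 − 3.5(105.9) = 261.1
  N₂: 2377 (inert)
  CO₂: 0 + 2(105.9) = 211.8
  H₂O: 0 + 3(105.9) = 317.7

261 mol/s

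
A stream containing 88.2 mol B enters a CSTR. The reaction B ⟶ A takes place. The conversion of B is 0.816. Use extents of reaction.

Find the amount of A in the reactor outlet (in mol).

B reacted = 0.816 × 88.2 = 71.97 mol; ν_B = −1, so ξ = 71.97/1 = 71.97 mol.
Outlet amounts (n = n₀ + ν ξ):
  B: 88.2 − 1(71.97) = 16.23
  A: 0 + 1(71.97) = 71.97

72 mol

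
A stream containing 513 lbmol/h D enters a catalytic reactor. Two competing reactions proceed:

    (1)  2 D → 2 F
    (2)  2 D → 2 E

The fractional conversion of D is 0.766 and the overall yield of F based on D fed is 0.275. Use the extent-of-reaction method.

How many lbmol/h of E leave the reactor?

252 lbmol/h

Yield of F: 2ξ₁ / 513 = 0.275 → ξ₁ = 70.54 lbmol/h.
Conversion of D: 2ξ₁ + 2ξ₂ = 0.766 × 513 = 393 → ξ₂ = 125.9 lbmol/h.
Outlet amounts (n = n₀ + Σ ν·ξ):
  D: 513 − 2(70.54) − 2(125.9) = 120
  F: 0 + 2(70.54) = 141.1
  E: 0 + 2(125.9) = 251.9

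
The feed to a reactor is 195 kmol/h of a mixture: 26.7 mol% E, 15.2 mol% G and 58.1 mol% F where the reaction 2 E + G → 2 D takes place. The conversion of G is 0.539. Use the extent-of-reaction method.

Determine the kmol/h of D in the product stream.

G reacted = 0.539 × 29.64 = 15.98 kmol/h; ν_G = −1, so ξ = 15.98/1 = 15.98 kmol/h.
Outlet amounts (n = n₀ + ν ξ):
  E: 52.06 − 2(15.98) = 20.11
  G: 29.64 − 1(15.98) = 13.66
  D: 0 + 2(15.98) = 31.95
  F: 113.3 (inert)

32 kmol/h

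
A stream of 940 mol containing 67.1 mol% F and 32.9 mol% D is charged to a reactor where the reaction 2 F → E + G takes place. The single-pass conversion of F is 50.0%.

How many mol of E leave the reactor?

F reacted = 0.5 × 630.7 = 315.4 mol; ν_F = −2, so ξ = 315.4/2 = 157.7 mol.
Outlet amounts (n = n₀ + ν ξ):
  F: 630.7 − 2(157.7) = 315.4
  E: 0 + 1(157.7) = 157.7
  G: 0 + 1(157.7) = 157.7
  D: 309.3 (inert)

158 mol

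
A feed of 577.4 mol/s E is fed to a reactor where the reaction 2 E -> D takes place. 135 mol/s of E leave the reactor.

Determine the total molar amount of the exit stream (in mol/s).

For E: n = n₀ − 2ξ → 135 = 577.4 − 2ξ, giving ξ = 221.2 mol/s.
Outlet amounts (n = n₀ + ν ξ):
  E: 577.4 − 2(221.2) = 135
  D: 0 + 1(221.2) = 221.2
Total out = 135 + 221.2 = 356.2 mol/s.

356 mol/s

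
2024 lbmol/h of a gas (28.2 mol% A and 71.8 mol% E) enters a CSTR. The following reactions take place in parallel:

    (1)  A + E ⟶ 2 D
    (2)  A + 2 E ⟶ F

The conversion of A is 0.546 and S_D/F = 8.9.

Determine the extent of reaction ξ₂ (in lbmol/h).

Conversion of A: A consumed = 0.546 × 570.8 = 311.6 lbmol/h = 1ξ₁ + 1ξ₂.
Selectivity: 2ξ₁ / (1ξ₂) = 8.9 → ξ₁ = 4.45 ξ₂.
Substitute: (1·4.45 + 1) ξ₂ = 311.6 → ξ₂ = 57.18 lbmol/h, ξ₁ = 254.5 lbmol/h.
Outlet amounts (n = n₀ + Σ ν·ξ):
  A: 570.8 − 1(254.5) − 1(57.18) = 259.1
  E: 1453 − 1(254.5) − 2(57.18) = 1084
  D: 0 + 2(254.5) = 508.9
  F: 0 + 1(57.18) = 57.18

ξ₂ = 57.2 lbmol/h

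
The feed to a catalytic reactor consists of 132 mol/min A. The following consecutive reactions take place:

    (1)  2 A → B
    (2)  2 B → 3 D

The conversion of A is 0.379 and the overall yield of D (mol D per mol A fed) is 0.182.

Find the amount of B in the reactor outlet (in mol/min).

9 mol/min

Conversion of A: A consumed = 2ξ₁ = 0.379 × 132 → ξ₁ = 25.01 mol/min.
Yield of D: 3ξ₂ / 132 = 0.182 → ξ₂ = 8.008 mol/min.
Outlet amounts (n = n₀ + Σ ν·ξ):
  A: 132 − 2(25.01) = 81.97
  B: 0 + 1(25.01) − 2(8.008) = 8.998
  D: 0 + 3(8.008) = 24.02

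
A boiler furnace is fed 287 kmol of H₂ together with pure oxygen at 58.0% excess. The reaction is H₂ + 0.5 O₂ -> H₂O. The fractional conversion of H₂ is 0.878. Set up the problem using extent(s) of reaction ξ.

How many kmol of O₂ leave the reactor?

101 kmol

Stoichiometric O₂ = 0.5 × 287 = 143.5 kmol; O₂ fed = 143.5 × 1.580 = 226.7 kmol.
Fuel reacted = 0.878 × 287 → ξ = 252 kmol.
Outlet (n = n₀ + ν ξ):
  H₂: 287 − 1(252) = 35.01
  O₂: 226.7 − 0.5(252) = 100.7
  H₂O: 0 + 1(252) = 252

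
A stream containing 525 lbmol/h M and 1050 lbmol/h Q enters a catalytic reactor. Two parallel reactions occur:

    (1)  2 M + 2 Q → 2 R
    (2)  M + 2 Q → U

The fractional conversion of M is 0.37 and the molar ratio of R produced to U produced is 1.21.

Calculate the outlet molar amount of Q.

768 lbmol/h

Conversion of M: M consumed = 0.37 × 525 = 194.2 lbmol/h = 2ξ₁ + 1ξ₂.
Selectivity: 2ξ₁ / (1ξ₂) = 1.21 → ξ₁ = 0.605 ξ₂.
Substitute: (2·0.605 + 1) ξ₂ = 194.2 → ξ₂ = 87.9 lbmol/h, ξ₁ = 53.18 lbmol/h.
Outlet amounts (n = n₀ + Σ ν·ξ):
  M: 525 − 2(53.18) − 1(87.9) = 330.8
  Q: 1050 − 2(53.18) − 2(87.9) = 767.9
  R: 0 + 2(53.18) = 106.4
  U: 0 + 1(87.9) = 87.9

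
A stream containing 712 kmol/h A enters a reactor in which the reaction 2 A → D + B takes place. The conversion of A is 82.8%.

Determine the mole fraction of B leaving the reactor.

0.414

A reacted = 0.828 × 712 = 589.5 kmol/h; ν_A = −2, so ξ = 589.5/2 = 294.8 kmol/h.
Outlet amounts (n = n₀ + ν ξ):
  A: 712 − 2(294.8) = 122.5
  D: 0 + 1(294.8) = 294.8
  B: 0 + 1(294.8) = 294.8
Total out = 712 kmol/h; y_B = 294.8 / 712 = 0.414.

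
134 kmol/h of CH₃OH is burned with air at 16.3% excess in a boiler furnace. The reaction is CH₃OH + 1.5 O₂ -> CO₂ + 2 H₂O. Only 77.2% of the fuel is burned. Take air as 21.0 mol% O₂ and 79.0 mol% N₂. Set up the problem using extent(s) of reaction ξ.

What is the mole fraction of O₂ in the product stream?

Stoichiometric O₂ = 1.5 × 134 = 201 kmol/h; O₂ fed = 201 × 1.163 = 233.8 kmol/h.
N₂ fed = 233.8 × 79/21 = 879.4 kmol/h.
Fuel reacted = 0.772 × 134 → ξ = 103.4 kmol/h.
Outlet (n = n₀ + ν ξ):
  CH₃OH: 134 − 1(103.4) = 30.55
  O₂: 233.8 − 1.5(103.4) = 78.59
  N₂: 879.4 (inert)
  CO₂: 0 + 1(103.4) = 103.4
  H₂O: 0 + 2(103.4) = 206.9
Total out = 1299 kmol/h; y_O₂ = 78.59 / 1299 = 0.06051.

0.0605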